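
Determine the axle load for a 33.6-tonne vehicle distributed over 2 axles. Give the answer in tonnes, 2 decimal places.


Load per axle = total weight / number of axles
Load = 33.6 / 2
Load = 16.80 tonnes

16.80


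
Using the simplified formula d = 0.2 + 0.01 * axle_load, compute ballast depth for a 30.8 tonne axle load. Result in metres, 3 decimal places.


d = 0.2 + 0.01 * 30.8
d = 0.2 + 0.308
d = 0.508 m

0.508


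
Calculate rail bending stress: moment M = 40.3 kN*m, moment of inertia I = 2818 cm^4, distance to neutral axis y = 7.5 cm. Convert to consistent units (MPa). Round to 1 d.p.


Convert units:
M = 40.3 kN*m = 40300000 N*mm
y = 7.5 cm = 75 mm
I = 2818 cm^4 = 28180000 mm^4
sigma = 40300000 * 75 / 28180000
sigma = 107.3 MPa

107.3


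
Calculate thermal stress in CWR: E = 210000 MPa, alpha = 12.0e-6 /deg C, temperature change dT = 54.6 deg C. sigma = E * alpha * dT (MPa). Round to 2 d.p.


sigma = E * alpha * dT
sigma = 210000 * 12.0e-6 * 54.6
sigma = 2.52 * 54.6
sigma = 137.59 MPa

137.59


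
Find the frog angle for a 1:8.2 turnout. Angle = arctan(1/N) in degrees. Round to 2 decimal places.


1/N = 1/8.2 = 0.121951
angle = arctan(0.121951) = 0.121352 rad
angle = 0.121352 * 180/pi = 6.95 degrees

6.95


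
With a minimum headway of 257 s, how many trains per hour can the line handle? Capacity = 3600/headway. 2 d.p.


Capacity = 3600 / headway
Capacity = 3600 / 257
Capacity = 14.01 trains/hour

14.01


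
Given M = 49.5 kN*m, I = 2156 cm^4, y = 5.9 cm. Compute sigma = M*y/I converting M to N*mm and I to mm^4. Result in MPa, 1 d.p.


Convert units:
M = 49.5 kN*m = 49500000 N*mm
y = 5.9 cm = 59 mm
I = 2156 cm^4 = 21560000 mm^4
sigma = 49500000 * 59 / 21560000
sigma = 135.5 MPa

135.5


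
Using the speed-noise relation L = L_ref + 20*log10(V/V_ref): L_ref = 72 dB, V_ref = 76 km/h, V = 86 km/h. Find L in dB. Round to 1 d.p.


V/V_ref = 86 / 76 = 1.131579
log10(1.131579) = 0.053685
20 * 0.053685 = 1.0737
L = 72 + 1.0737 = 73.1 dB

73.1


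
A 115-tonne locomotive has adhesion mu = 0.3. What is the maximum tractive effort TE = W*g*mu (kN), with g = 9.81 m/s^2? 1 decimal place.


TE_max = W * g * mu
TE_max = 115 * 9.81 * 0.3
TE_max = 1128.15 * 0.3
TE_max = 338.4 kN

338.4


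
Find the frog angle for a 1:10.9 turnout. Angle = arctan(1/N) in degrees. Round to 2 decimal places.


1/N = 1/10.9 = 0.091743
angle = arctan(0.091743) = 0.091487 rad
angle = 0.091487 * 180/pi = 5.24 degrees

5.24


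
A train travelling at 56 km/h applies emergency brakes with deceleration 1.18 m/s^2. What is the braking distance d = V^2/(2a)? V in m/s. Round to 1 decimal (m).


Convert speed: V = 56 / 3.6 = 15.5556 m/s
V^2 = 241.9753
d = 241.9753 / (2 * 1.18)
d = 241.9753 / 2.36
d = 102.5 m

102.5


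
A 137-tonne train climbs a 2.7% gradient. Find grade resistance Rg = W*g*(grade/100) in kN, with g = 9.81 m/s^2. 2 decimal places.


Rg = W * 9.81 * grade / 100
Rg = 137 * 9.81 * 2.7 / 100
Rg = 1343.97 * 0.027
Rg = 36.29 kN

36.29


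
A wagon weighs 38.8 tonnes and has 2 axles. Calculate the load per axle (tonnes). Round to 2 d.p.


Load per axle = total weight / number of axles
Load = 38.8 / 2
Load = 19.40 tonnes

19.40


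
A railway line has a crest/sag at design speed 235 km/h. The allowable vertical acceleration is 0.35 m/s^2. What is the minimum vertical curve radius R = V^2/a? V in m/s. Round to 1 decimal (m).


Convert speed: V = 235 / 3.6 = 65.2778 m/s
V^2 = 4261.1883 m^2/s^2
R_v = 4261.1883 / 0.35
R_v = 12174.8 m

12174.8


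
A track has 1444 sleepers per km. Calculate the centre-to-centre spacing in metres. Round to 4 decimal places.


Spacing = 1000 m / number of sleepers
Spacing = 1000 / 1444
Spacing = 0.6925 m

0.6925


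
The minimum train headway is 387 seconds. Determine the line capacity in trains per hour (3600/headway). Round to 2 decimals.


Capacity = 3600 / headway
Capacity = 3600 / 387
Capacity = 9.30 trains/hour

9.30


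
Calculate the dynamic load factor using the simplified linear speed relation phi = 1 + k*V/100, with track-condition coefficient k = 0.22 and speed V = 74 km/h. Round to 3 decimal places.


phi = 1 + k * V / 100
phi = 1 + 0.22 * 74 / 100
phi = 1 + 0.1628
phi = 1.163

1.163


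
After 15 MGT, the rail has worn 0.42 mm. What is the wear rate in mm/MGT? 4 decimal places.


Wear rate = total wear / cumulative tonnage
Rate = 0.42 / 15
Rate = 0.0280 mm/MGT

0.0280


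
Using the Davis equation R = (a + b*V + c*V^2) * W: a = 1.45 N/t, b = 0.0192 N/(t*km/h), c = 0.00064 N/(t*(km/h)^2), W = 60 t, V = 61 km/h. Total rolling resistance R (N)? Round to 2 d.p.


b*V = 0.0192 * 61 = 1.1712
c*V^2 = 0.00064 * 3721 = 2.38144
R_per_t = 1.45 + 1.1712 + 2.38144 = 5.00264 N/t
R_total = 5.00264 * 60 = 300.16 N

300.16


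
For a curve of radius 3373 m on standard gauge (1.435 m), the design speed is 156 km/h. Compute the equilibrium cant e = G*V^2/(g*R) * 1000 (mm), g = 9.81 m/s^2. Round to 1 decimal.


Convert speed: V = 156 / 3.6 = 43.3333 m/s
Apply formula: e = 1.435 * 43.3333^2 / (9.81 * 3373)
e = 1.435 * 1877.7778 / 33089.13
e = 0.081435 m = 81.4 mm

81.4


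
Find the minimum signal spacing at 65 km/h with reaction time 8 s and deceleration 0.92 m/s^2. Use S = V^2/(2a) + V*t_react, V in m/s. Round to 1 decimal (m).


V = 65 / 3.6 = 18.0556 m/s
Braking distance = 18.0556^2 / (2*0.92) = 177.1756 m
Sighting distance = 18.0556 * 8 = 144.4444 m
S = 177.1756 + 144.4444 = 321.6 m

321.6


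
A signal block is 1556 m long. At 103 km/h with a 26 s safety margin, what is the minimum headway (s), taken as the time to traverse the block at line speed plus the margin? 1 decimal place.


V = 103 / 3.6 = 28.6111 m/s
Block traversal time = 1556 / 28.6111 = 54.3845 s
Headway = 54.3845 + 26
Headway = 80.4 s

80.4


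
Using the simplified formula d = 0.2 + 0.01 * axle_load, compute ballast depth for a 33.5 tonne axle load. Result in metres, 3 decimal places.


d = 0.2 + 0.01 * 33.5
d = 0.2 + 0.335
d = 0.535 m

0.535


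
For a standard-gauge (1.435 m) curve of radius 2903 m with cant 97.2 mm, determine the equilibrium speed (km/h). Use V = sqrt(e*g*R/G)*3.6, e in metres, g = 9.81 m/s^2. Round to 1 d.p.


Convert cant: e = 97.2 mm = 0.0972 m
V_ms = sqrt(0.0972 * 9.81 * 2903 / 1.435)
V_ms = sqrt(1928.991914) = 43.9203 m/s
V = 43.9203 * 3.6 = 158.1 km/h

158.1


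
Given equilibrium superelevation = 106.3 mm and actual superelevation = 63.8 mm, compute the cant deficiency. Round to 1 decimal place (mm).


Cant deficiency = equilibrium cant - actual cant
CD = 106.3 - 63.8
CD = 42.5 mm

42.5


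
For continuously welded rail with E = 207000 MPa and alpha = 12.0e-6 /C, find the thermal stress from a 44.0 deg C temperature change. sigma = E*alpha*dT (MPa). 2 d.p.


sigma = E * alpha * dT
sigma = 207000 * 12.0e-6 * 44.0
sigma = 2.484 * 44.0
sigma = 109.30 MPa

109.30


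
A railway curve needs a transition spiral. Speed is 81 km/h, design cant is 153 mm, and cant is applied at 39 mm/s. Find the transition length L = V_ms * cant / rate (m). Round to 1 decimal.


Convert speed: V = 81 / 3.6 = 22.5 m/s
L = 22.5 * 153 / 39
L = 3442.5 / 39
L = 88.3 m

88.3


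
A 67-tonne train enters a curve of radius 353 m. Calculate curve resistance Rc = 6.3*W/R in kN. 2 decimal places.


Rc = 6.3 * W / R
Rc = 6.3 * 67 / 353
Rc = 422.1 / 353
Rc = 1.20 kN

1.20


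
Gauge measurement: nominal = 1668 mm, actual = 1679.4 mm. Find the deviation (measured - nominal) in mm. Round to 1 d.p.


Deviation = measured - nominal
Deviation = 1679.4 - 1668
Deviation = 11.4 mm

11.4


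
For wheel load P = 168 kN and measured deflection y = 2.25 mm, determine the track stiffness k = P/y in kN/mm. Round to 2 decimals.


Track stiffness k = P / y
k = 168 / 2.25
k = 74.67 kN/mm

74.67


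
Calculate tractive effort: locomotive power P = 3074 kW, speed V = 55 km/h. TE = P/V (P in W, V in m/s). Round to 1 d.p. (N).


Convert: P = 3074 kW = 3074000 W
V = 55 / 3.6 = 15.2778 m/s
TE = 3074000 / 15.2778
TE = 201207.3 N

201207.3


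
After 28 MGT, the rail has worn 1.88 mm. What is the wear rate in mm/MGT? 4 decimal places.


Wear rate = total wear / cumulative tonnage
Rate = 1.88 / 28
Rate = 0.0671 mm/MGT

0.0671


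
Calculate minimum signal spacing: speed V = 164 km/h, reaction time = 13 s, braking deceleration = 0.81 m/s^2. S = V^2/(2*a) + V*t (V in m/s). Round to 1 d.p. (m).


V = 164 / 3.6 = 45.5556 m/s
Braking distance = 45.5556^2 / (2*0.81) = 1281.0547 m
Sighting distance = 45.5556 * 13 = 592.2222 m
S = 1281.0547 + 592.2222 = 1873.3 m

1873.3


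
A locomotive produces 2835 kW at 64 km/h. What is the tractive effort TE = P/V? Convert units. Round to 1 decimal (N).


Convert: P = 2835 kW = 2835000 W
V = 64 / 3.6 = 17.7778 m/s
TE = 2835000 / 17.7778
TE = 159468.8 N

159468.8


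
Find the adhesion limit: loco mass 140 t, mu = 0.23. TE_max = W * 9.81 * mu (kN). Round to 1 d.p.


TE_max = W * g * mu
TE_max = 140 * 9.81 * 0.23
TE_max = 1373.4 * 0.23
TE_max = 315.9 kN

315.9


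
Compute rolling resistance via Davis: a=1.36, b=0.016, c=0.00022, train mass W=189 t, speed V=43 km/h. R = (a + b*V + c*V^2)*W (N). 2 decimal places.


b*V = 0.016 * 43 = 0.688
c*V^2 = 0.00022 * 1849 = 0.40678
R_per_t = 1.36 + 0.688 + 0.40678 = 2.45478 N/t
R_total = 2.45478 * 189 = 463.95 N

463.95


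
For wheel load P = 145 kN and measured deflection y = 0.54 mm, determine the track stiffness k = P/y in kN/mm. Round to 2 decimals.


Track stiffness k = P / y
k = 145 / 0.54
k = 268.52 kN/mm

268.52


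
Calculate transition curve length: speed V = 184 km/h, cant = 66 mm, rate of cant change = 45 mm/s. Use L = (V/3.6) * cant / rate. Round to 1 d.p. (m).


Convert speed: V = 184 / 3.6 = 51.1111 m/s
L = 51.1111 * 66 / 45
L = 3373.3333 / 45
L = 75.0 m

75.0


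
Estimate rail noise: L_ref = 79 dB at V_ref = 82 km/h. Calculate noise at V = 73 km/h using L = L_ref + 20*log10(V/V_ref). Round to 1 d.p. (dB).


V/V_ref = 73 / 82 = 0.890244
log10(0.890244) = -0.050491
20 * -0.050491 = -1.0098
L = 79 + -1.0098 = 78.0 dB

78.0


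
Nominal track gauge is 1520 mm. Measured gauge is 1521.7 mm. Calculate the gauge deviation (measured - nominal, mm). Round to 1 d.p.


Deviation = measured - nominal
Deviation = 1521.7 - 1520
Deviation = 1.7 mm

1.7


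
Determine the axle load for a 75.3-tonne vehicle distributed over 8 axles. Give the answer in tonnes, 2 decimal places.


Load per axle = total weight / number of axles
Load = 75.3 / 8
Load = 9.41 tonnes

9.41


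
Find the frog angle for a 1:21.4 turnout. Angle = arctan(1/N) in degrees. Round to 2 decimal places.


1/N = 1/21.4 = 0.046729
angle = arctan(0.046729) = 0.046695 rad
angle = 0.046695 * 180/pi = 2.68 degrees

2.68


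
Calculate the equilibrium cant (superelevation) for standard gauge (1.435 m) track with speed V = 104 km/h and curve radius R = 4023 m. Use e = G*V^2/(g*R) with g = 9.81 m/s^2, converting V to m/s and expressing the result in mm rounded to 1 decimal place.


Convert speed: V = 104 / 3.6 = 28.8889 m/s
Apply formula: e = 1.435 * 28.8889^2 / (9.81 * 4023)
e = 1.435 * 834.5679 / 39465.63
e = 0.030346 m = 30.3 mm

30.3


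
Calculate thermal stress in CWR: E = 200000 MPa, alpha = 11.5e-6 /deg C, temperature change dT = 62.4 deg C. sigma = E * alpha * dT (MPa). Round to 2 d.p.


sigma = E * alpha * dT
sigma = 200000 * 11.5e-6 * 62.4
sigma = 2.3 * 62.4
sigma = 143.52 MPa

143.52


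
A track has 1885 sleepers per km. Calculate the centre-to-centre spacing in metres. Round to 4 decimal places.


Spacing = 1000 m / number of sleepers
Spacing = 1000 / 1885
Spacing = 0.5305 m

0.5305


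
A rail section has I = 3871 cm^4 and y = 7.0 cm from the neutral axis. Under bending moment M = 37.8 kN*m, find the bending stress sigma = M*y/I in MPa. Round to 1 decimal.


Convert units:
M = 37.8 kN*m = 37800000 N*mm
y = 7.0 cm = 70 mm
I = 3871 cm^4 = 38710000 mm^4
sigma = 37800000 * 70 / 38710000
sigma = 68.4 MPa

68.4


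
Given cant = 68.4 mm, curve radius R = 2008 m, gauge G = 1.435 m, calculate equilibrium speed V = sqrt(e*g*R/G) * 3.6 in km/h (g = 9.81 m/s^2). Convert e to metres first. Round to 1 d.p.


Convert cant: e = 68.4 mm = 0.0684 m
V_ms = sqrt(0.0684 * 9.81 * 2008 / 1.435)
V_ms = sqrt(938.938001) = 30.6421 m/s
V = 30.6421 * 3.6 = 110.3 km/h

110.3


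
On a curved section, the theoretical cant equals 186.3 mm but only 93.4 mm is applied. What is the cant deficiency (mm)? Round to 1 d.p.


Cant deficiency = equilibrium cant - actual cant
CD = 186.3 - 93.4
CD = 92.9 mm

92.9


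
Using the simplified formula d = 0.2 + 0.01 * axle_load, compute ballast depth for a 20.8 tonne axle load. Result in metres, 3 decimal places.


d = 0.2 + 0.01 * 20.8
d = 0.2 + 0.208
d = 0.408 m

0.408


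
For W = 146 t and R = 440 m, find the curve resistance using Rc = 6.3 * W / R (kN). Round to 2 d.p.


Rc = 6.3 * W / R
Rc = 6.3 * 146 / 440
Rc = 919.8 / 440
Rc = 2.09 kN

2.09


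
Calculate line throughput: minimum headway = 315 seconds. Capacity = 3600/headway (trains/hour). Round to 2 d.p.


Capacity = 3600 / headway
Capacity = 3600 / 315
Capacity = 11.43 trains/hour

11.43


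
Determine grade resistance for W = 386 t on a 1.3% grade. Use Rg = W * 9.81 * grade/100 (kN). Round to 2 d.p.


Rg = W * 9.81 * grade / 100
Rg = 386 * 9.81 * 1.3 / 100
Rg = 3786.66 * 0.013
Rg = 49.23 kN

49.23


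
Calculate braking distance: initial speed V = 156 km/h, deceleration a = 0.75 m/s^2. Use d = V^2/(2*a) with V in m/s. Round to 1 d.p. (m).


Convert speed: V = 156 / 3.6 = 43.3333 m/s
V^2 = 1877.7778
d = 1877.7778 / (2 * 0.75)
d = 1877.7778 / 1.5
d = 1251.9 m

1251.9


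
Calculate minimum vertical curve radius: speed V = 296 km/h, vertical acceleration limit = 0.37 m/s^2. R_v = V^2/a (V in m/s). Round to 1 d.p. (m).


Convert speed: V = 296 / 3.6 = 82.2222 m/s
V^2 = 6760.4938 m^2/s^2
R_v = 6760.4938 / 0.37
R_v = 18271.6 m

18271.6


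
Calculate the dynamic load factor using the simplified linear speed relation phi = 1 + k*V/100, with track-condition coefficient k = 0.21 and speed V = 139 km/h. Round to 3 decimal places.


phi = 1 + k * V / 100
phi = 1 + 0.21 * 139 / 100
phi = 1 + 0.2919
phi = 1.292

1.292


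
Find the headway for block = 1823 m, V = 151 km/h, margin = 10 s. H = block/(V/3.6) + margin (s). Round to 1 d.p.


V = 151 / 3.6 = 41.9444 m/s
Block traversal time = 1823 / 41.9444 = 43.4623 s
Headway = 43.4623 + 10
Headway = 53.5 s

53.5


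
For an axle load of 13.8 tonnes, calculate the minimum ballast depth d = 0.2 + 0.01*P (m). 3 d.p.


d = 0.2 + 0.01 * 13.8
d = 0.2 + 0.138
d = 0.338 m

0.338


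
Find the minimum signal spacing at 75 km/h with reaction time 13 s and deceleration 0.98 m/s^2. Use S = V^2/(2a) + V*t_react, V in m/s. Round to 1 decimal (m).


V = 75 / 3.6 = 20.8333 m/s
Braking distance = 20.8333^2 / (2*0.98) = 221.4427 m
Sighting distance = 20.8333 * 13 = 270.8333 m
S = 221.4427 + 270.8333 = 492.3 m

492.3


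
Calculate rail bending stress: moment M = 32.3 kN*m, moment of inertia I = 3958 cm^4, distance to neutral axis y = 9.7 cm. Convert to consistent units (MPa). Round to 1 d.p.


Convert units:
M = 32.3 kN*m = 32300000 N*mm
y = 9.7 cm = 97 mm
I = 3958 cm^4 = 39580000 mm^4
sigma = 32300000 * 97 / 39580000
sigma = 79.2 MPa

79.2


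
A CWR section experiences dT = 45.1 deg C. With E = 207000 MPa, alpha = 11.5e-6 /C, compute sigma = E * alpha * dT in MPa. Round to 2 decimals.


sigma = E * alpha * dT
sigma = 207000 * 11.5e-6 * 45.1
sigma = 2.3805 * 45.1
sigma = 107.36 MPa

107.36


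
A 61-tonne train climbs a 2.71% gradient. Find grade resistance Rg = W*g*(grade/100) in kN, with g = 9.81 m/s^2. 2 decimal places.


Rg = W * 9.81 * grade / 100
Rg = 61 * 9.81 * 2.71 / 100
Rg = 598.41 * 0.0271
Rg = 16.22 kN

16.22


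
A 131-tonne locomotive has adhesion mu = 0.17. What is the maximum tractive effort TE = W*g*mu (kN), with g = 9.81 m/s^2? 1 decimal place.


TE_max = W * g * mu
TE_max = 131 * 9.81 * 0.17
TE_max = 1285.11 * 0.17
TE_max = 218.5 kN

218.5


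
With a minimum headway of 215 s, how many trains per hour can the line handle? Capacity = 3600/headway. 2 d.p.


Capacity = 3600 / headway
Capacity = 3600 / 215
Capacity = 16.74 trains/hour

16.74


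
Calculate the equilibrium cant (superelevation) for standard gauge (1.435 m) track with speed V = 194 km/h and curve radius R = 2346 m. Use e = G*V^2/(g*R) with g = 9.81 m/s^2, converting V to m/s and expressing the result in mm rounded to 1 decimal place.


Convert speed: V = 194 / 3.6 = 53.8889 m/s
Apply formula: e = 1.435 * 53.8889^2 / (9.81 * 2346)
e = 1.435 * 2904.0123 / 23014.26
e = 0.181073 m = 181.1 mm

181.1


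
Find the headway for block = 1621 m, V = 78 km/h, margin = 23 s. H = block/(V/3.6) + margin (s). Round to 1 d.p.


V = 78 / 3.6 = 21.6667 m/s
Block traversal time = 1621 / 21.6667 = 74.8154 s
Headway = 74.8154 + 23
Headway = 97.8 s

97.8


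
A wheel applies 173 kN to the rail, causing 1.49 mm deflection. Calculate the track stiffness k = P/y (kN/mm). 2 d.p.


Track stiffness k = P / y
k = 173 / 1.49
k = 116.11 kN/mm

116.11


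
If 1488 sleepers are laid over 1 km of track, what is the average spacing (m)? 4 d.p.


Spacing = 1000 m / number of sleepers
Spacing = 1000 / 1488
Spacing = 0.6720 m

0.6720


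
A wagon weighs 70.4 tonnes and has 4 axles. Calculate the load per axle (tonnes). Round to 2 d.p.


Load per axle = total weight / number of axles
Load = 70.4 / 4
Load = 17.60 tonnes

17.60


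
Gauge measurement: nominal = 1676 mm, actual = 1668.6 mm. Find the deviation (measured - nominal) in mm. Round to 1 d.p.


Deviation = measured - nominal
Deviation = 1668.6 - 1676
Deviation = -7.4 mm

-7.4


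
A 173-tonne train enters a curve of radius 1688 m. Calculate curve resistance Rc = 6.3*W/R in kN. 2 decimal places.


Rc = 6.3 * W / R
Rc = 6.3 * 173 / 1688
Rc = 1089.9 / 1688
Rc = 0.65 kN

0.65


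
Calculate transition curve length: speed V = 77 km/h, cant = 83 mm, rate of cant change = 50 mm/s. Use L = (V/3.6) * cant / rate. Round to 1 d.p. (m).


Convert speed: V = 77 / 3.6 = 21.3889 m/s
L = 21.3889 * 83 / 50
L = 1775.2778 / 50
L = 35.5 m

35.5


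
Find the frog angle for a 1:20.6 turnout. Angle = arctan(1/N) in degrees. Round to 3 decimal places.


1/N = 1/20.6 = 0.048544
angle = arctan(0.048544) = 0.048506 rad
angle = 0.048506 * 180/pi = 2.779 degrees

2.779


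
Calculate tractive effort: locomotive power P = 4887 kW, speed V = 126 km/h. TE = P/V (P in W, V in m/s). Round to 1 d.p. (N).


Convert: P = 4887 kW = 4887000 W
V = 126 / 3.6 = 35.0 m/s
TE = 4887000 / 35.0
TE = 139628.6 N

139628.6


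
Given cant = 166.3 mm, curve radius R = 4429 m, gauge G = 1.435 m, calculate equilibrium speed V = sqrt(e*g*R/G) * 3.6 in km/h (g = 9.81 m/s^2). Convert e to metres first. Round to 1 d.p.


Convert cant: e = 166.3 mm = 0.1663 m
V_ms = sqrt(0.1663 * 9.81 * 4429 / 1.435)
V_ms = sqrt(5035.180409) = 70.959 m/s
V = 70.959 * 3.6 = 255.5 km/h

255.5


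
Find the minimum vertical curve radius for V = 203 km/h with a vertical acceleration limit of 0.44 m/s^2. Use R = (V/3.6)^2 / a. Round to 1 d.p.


Convert speed: V = 203 / 3.6 = 56.3889 m/s
V^2 = 3179.7068 m^2/s^2
R_v = 3179.7068 / 0.44
R_v = 7226.6 m

7226.6


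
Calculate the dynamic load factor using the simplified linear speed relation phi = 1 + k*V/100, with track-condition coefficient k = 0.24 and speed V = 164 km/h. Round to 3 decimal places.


phi = 1 + k * V / 100
phi = 1 + 0.24 * 164 / 100
phi = 1 + 0.3936
phi = 1.394

1.394


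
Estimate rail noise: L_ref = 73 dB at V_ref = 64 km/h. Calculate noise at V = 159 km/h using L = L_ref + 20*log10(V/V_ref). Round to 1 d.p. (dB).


V/V_ref = 159 / 64 = 2.484375
log10(2.484375) = 0.395217
20 * 0.395217 = 7.9043
L = 73 + 7.9043 = 80.9 dB

80.9


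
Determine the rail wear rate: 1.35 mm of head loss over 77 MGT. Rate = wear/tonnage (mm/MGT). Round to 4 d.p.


Wear rate = total wear / cumulative tonnage
Rate = 1.35 / 77
Rate = 0.0175 mm/MGT

0.0175


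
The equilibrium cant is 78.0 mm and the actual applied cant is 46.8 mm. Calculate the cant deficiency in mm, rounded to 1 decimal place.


Cant deficiency = equilibrium cant - actual cant
CD = 78.0 - 46.8
CD = 31.2 mm

31.2


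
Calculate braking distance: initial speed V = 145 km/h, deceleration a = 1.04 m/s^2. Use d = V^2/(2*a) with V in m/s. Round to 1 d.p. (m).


Convert speed: V = 145 / 3.6 = 40.2778 m/s
V^2 = 1622.2994
d = 1622.2994 / (2 * 1.04)
d = 1622.2994 / 2.08
d = 780.0 m

780.0


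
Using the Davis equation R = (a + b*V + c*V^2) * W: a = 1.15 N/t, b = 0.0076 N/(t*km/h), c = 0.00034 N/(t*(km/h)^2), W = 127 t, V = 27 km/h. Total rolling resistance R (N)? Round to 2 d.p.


b*V = 0.0076 * 27 = 0.2052
c*V^2 = 0.00034 * 729 = 0.24786
R_per_t = 1.15 + 0.2052 + 0.24786 = 1.60306 N/t
R_total = 1.60306 * 127 = 203.59 N

203.59


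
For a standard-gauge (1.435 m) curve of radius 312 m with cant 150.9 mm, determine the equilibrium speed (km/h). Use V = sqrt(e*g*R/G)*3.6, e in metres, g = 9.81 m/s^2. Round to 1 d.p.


Convert cant: e = 150.9 mm = 0.1509 m
V_ms = sqrt(0.1509 * 9.81 * 312 / 1.435)
V_ms = sqrt(321.855504) = 17.9403 m/s
V = 17.9403 * 3.6 = 64.6 km/h

64.6


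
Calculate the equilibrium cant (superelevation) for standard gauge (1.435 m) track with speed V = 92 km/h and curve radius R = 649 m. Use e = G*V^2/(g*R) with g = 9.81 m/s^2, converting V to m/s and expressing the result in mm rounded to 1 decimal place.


Convert speed: V = 92 / 3.6 = 25.5556 m/s
Apply formula: e = 1.435 * 25.5556^2 / (9.81 * 649)
e = 1.435 * 653.0864 / 6366.69
e = 0.1472 m = 147.2 mm

147.2


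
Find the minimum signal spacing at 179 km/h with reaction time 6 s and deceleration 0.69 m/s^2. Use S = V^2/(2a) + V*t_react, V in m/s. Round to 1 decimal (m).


V = 179 / 3.6 = 49.7222 m/s
Braking distance = 49.7222^2 / (2*0.69) = 1791.5213 m
Sighting distance = 49.7222 * 6 = 298.3333 m
S = 1791.5213 + 298.3333 = 2089.9 m

2089.9


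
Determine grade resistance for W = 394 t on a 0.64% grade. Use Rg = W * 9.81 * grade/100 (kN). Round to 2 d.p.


Rg = W * 9.81 * grade / 100
Rg = 394 * 9.81 * 0.64 / 100
Rg = 3865.14 * 0.0064
Rg = 24.74 kN

24.74


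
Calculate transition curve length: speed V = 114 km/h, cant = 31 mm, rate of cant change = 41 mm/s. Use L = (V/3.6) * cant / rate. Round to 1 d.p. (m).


Convert speed: V = 114 / 3.6 = 31.6667 m/s
L = 31.6667 * 31 / 41
L = 981.6667 / 41
L = 23.9 m

23.9


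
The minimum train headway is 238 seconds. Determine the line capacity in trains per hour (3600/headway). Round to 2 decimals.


Capacity = 3600 / headway
Capacity = 3600 / 238
Capacity = 15.13 trains/hour

15.13


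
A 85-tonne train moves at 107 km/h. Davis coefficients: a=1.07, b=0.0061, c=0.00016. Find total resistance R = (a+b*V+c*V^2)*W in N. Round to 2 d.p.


b*V = 0.0061 * 107 = 0.6527
c*V^2 = 0.00016 * 11449 = 1.83184
R_per_t = 1.07 + 0.6527 + 1.83184 = 3.55454 N/t
R_total = 3.55454 * 85 = 302.14 N

302.14


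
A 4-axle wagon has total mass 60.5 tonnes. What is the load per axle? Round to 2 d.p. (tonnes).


Load per axle = total weight / number of axles
Load = 60.5 / 4
Load = 15.13 tonnes

15.13


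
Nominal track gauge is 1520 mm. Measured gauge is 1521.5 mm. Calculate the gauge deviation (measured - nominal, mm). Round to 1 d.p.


Deviation = measured - nominal
Deviation = 1521.5 - 1520
Deviation = 1.5 mm

1.5


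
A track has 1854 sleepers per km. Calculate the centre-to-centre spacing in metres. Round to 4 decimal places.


Spacing = 1000 m / number of sleepers
Spacing = 1000 / 1854
Spacing = 0.5394 m

0.5394


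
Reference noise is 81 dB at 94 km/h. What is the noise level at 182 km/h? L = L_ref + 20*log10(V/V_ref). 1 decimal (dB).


V/V_ref = 182 / 94 = 1.93617
log10(1.93617) = 0.286944
20 * 0.286944 = 5.7389
L = 81 + 5.7389 = 86.7 dB

86.7


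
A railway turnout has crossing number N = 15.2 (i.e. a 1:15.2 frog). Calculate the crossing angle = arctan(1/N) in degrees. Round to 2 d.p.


1/N = 1/15.2 = 0.065789
angle = arctan(0.065789) = 0.065695 rad
angle = 0.065695 * 180/pi = 3.76 degrees

3.76


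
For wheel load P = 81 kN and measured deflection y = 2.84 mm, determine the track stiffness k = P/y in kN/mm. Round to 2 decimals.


Track stiffness k = P / y
k = 81 / 2.84
k = 28.52 kN/mm

28.52


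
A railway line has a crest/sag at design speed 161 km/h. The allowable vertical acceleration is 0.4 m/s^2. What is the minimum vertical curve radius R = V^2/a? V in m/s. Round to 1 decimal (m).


Convert speed: V = 161 / 3.6 = 44.7222 m/s
V^2 = 2000.0772 m^2/s^2
R_v = 2000.0772 / 0.4
R_v = 5000.2 m

5000.2


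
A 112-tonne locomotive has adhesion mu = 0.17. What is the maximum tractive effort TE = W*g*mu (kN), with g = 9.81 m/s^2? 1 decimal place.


TE_max = W * g * mu
TE_max = 112 * 9.81 * 0.17
TE_max = 1098.72 * 0.17
TE_max = 186.8 kN

186.8


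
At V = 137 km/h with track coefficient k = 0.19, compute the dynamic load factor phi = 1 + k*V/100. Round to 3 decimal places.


phi = 1 + k * V / 100
phi = 1 + 0.19 * 137 / 100
phi = 1 + 0.2603
phi = 1.260

1.260


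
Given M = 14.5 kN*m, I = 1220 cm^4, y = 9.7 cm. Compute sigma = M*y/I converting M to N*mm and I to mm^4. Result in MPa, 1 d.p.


Convert units:
M = 14.5 kN*m = 14500000 N*mm
y = 9.7 cm = 97 mm
I = 1220 cm^4 = 12200000 mm^4
sigma = 14500000 * 97 / 12200000
sigma = 115.3 MPa

115.3


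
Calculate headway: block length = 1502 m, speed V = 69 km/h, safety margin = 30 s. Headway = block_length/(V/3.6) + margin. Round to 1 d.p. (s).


V = 69 / 3.6 = 19.1667 m/s
Block traversal time = 1502 / 19.1667 = 78.3652 s
Headway = 78.3652 + 30
Headway = 108.4 s

108.4


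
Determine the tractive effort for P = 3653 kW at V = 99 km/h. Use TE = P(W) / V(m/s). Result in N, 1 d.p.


Convert: P = 3653 kW = 3653000 W
V = 99 / 3.6 = 27.5 m/s
TE = 3653000 / 27.5
TE = 132836.4 N

132836.4


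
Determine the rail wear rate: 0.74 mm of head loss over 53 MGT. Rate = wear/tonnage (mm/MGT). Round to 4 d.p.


Wear rate = total wear / cumulative tonnage
Rate = 0.74 / 53
Rate = 0.0140 mm/MGT

0.0140


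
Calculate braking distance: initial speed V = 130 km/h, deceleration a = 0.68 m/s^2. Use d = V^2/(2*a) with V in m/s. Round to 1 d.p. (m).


Convert speed: V = 130 / 3.6 = 36.1111 m/s
V^2 = 1304.0123
d = 1304.0123 / (2 * 0.68)
d = 1304.0123 / 1.36
d = 958.8 m

958.8


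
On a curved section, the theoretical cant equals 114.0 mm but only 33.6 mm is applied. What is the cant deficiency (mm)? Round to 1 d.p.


Cant deficiency = equilibrium cant - actual cant
CD = 114.0 - 33.6
CD = 80.4 mm

80.4


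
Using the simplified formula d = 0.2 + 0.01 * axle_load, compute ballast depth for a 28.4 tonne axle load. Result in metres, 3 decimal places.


d = 0.2 + 0.01 * 28.4
d = 0.2 + 0.284
d = 0.484 m

0.484


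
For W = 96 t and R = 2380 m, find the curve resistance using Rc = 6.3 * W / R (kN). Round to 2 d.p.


Rc = 6.3 * W / R
Rc = 6.3 * 96 / 2380
Rc = 604.8 / 2380
Rc = 0.25 kN

0.25


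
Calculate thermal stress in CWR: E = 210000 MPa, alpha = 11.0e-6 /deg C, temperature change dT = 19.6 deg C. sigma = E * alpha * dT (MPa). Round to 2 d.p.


sigma = E * alpha * dT
sigma = 210000 * 11.0e-6 * 19.6
sigma = 2.31 * 19.6
sigma = 45.28 MPa

45.28


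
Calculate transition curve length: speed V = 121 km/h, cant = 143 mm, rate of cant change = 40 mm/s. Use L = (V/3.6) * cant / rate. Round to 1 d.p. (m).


Convert speed: V = 121 / 3.6 = 33.6111 m/s
L = 33.6111 * 143 / 40
L = 4806.3889 / 40
L = 120.2 m

120.2


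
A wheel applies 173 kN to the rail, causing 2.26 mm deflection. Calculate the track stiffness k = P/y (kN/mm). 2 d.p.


Track stiffness k = P / y
k = 173 / 2.26
k = 76.55 kN/mm

76.55


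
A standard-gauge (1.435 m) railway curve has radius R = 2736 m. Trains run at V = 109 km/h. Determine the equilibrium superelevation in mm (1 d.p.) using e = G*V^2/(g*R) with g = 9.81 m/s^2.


Convert speed: V = 109 / 3.6 = 30.2778 m/s
Apply formula: e = 1.435 * 30.2778^2 / (9.81 * 2736)
e = 1.435 * 916.7438 / 26840.16
e = 0.049013 m = 49.0 mm

49.0


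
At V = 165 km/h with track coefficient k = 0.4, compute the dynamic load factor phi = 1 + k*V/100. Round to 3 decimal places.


phi = 1 + k * V / 100
phi = 1 + 0.4 * 165 / 100
phi = 1 + 0.66
phi = 1.660

1.660


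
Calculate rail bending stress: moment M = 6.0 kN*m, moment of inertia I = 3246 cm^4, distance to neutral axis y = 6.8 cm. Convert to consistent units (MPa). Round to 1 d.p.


Convert units:
M = 6.0 kN*m = 6000000 N*mm
y = 6.8 cm = 68 mm
I = 3246 cm^4 = 32460000 mm^4
sigma = 6000000 * 68 / 32460000
sigma = 12.6 MPa

12.6


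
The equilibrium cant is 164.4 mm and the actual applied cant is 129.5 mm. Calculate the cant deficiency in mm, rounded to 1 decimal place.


Cant deficiency = equilibrium cant - actual cant
CD = 164.4 - 129.5
CD = 34.9 mm

34.9


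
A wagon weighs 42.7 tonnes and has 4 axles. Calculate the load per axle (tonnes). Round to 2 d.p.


Load per axle = total weight / number of axles
Load = 42.7 / 4
Load = 10.68 tonnes

10.68


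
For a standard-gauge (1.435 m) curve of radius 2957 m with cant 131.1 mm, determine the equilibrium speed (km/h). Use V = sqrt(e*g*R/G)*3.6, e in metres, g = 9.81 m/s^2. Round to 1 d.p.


Convert cant: e = 131.1 mm = 0.1311 m
V_ms = sqrt(0.1311 * 9.81 * 2957 / 1.435)
V_ms = sqrt(2650.154068) = 51.4796 m/s
V = 51.4796 * 3.6 = 185.3 km/h

185.3


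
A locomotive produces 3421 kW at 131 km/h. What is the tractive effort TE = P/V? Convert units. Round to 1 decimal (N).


Convert: P = 3421 kW = 3421000 W
V = 131 / 3.6 = 36.3889 m/s
TE = 3421000 / 36.3889
TE = 94012.2 N

94012.2


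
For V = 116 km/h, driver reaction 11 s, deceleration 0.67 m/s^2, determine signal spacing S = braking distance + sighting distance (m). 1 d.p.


V = 116 / 3.6 = 32.2222 m/s
Braking distance = 32.2222^2 / (2*0.67) = 774.8296 m
Sighting distance = 32.2222 * 11 = 354.4444 m
S = 774.8296 + 354.4444 = 1129.3 m

1129.3


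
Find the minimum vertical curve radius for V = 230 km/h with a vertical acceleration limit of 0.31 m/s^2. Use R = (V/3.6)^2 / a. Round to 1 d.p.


Convert speed: V = 230 / 3.6 = 63.8889 m/s
V^2 = 4081.7901 m^2/s^2
R_v = 4081.7901 / 0.31
R_v = 13167.1 m

13167.1


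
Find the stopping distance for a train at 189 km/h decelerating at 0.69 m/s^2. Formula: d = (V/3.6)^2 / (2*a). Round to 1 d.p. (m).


Convert speed: V = 189 / 3.6 = 52.5 m/s
V^2 = 2756.25
d = 2756.25 / (2 * 0.69)
d = 2756.25 / 1.38
d = 1997.3 m

1997.3


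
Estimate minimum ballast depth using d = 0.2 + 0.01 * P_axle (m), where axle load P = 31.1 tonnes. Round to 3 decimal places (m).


d = 0.2 + 0.01 * 31.1
d = 0.2 + 0.311
d = 0.511 m

0.511


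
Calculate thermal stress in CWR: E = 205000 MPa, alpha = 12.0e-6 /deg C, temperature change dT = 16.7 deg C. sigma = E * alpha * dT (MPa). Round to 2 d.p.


sigma = E * alpha * dT
sigma = 205000 * 12.0e-6 * 16.7
sigma = 2.46 * 16.7
sigma = 41.08 MPa

41.08


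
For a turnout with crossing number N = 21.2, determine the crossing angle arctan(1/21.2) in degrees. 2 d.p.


1/N = 1/21.2 = 0.04717
angle = arctan(0.04717) = 0.047135 rad
angle = 0.047135 * 180/pi = 2.70 degrees

2.70


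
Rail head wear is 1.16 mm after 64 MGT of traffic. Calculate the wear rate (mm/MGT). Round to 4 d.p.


Wear rate = total wear / cumulative tonnage
Rate = 1.16 / 64
Rate = 0.0181 mm/MGT

0.0181


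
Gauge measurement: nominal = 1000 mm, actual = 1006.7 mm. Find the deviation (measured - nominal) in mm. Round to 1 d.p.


Deviation = measured - nominal
Deviation = 1006.7 - 1000
Deviation = 6.7 mm

6.7


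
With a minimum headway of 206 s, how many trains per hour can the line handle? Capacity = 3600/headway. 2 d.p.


Capacity = 3600 / headway
Capacity = 3600 / 206
Capacity = 17.48 trains/hour

17.48


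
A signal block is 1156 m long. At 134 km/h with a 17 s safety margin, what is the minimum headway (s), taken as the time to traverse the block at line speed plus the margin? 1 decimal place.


V = 134 / 3.6 = 37.2222 m/s
Block traversal time = 1156 / 37.2222 = 31.0567 s
Headway = 31.0567 + 17
Headway = 48.1 s

48.1


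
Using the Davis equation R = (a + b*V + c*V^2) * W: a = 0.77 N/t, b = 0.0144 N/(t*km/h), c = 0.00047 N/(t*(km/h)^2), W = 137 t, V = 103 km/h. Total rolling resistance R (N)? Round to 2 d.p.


b*V = 0.0144 * 103 = 1.4832
c*V^2 = 0.00047 * 10609 = 4.98623
R_per_t = 0.77 + 1.4832 + 4.98623 = 7.23943 N/t
R_total = 7.23943 * 137 = 991.80 N

991.80


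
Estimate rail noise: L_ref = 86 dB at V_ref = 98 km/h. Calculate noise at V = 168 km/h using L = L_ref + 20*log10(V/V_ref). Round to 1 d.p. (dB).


V/V_ref = 168 / 98 = 1.714286
log10(1.714286) = 0.234083
20 * 0.234083 = 4.6817
L = 86 + 4.6817 = 90.7 dB

90.7


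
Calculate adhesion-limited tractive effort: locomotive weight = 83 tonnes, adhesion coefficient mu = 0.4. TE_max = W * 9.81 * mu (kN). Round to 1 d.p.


TE_max = W * g * mu
TE_max = 83 * 9.81 * 0.4
TE_max = 814.23 * 0.4
TE_max = 325.7 kN

325.7


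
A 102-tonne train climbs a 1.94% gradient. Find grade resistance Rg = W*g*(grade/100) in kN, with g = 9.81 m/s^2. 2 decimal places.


Rg = W * 9.81 * grade / 100
Rg = 102 * 9.81 * 1.94 / 100
Rg = 1000.62 * 0.0194
Rg = 19.41 kN

19.41


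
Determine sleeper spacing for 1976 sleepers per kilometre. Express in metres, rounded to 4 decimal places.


Spacing = 1000 m / number of sleepers
Spacing = 1000 / 1976
Spacing = 0.5061 m

0.5061


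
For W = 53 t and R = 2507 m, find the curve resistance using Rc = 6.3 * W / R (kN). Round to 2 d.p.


Rc = 6.3 * W / R
Rc = 6.3 * 53 / 2507
Rc = 333.9 / 2507
Rc = 0.13 kN

0.13


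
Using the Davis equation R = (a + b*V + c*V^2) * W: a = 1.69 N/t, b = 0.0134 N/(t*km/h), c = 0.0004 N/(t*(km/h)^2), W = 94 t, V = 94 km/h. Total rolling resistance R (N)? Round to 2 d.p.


b*V = 0.0134 * 94 = 1.2596
c*V^2 = 0.0004 * 8836 = 3.5344
R_per_t = 1.69 + 1.2596 + 3.5344 = 6.484 N/t
R_total = 6.484 * 94 = 609.50 N

609.50


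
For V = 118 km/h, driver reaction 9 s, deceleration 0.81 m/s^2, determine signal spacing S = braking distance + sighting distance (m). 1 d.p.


V = 118 / 3.6 = 32.7778 m/s
Braking distance = 32.7778^2 / (2*0.81) = 663.1992 m
Sighting distance = 32.7778 * 9 = 295.0 m
S = 663.1992 + 295.0 = 958.2 m

958.2


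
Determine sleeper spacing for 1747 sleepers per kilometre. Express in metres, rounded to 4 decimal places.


Spacing = 1000 m / number of sleepers
Spacing = 1000 / 1747
Spacing = 0.5724 m

0.5724


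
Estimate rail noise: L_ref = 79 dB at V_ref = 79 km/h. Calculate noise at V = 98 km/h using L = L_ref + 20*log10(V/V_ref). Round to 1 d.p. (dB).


V/V_ref = 98 / 79 = 1.240506
log10(1.240506) = 0.093599
20 * 0.093599 = 1.872
L = 79 + 1.872 = 80.9 dB

80.9


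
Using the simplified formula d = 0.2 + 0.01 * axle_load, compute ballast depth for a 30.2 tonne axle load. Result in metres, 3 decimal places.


d = 0.2 + 0.01 * 30.2
d = 0.2 + 0.302
d = 0.502 m

0.502


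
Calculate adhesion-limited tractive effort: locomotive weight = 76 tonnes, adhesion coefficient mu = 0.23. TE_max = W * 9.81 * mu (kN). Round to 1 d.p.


TE_max = W * g * mu
TE_max = 76 * 9.81 * 0.23
TE_max = 745.56 * 0.23
TE_max = 171.5 kN

171.5


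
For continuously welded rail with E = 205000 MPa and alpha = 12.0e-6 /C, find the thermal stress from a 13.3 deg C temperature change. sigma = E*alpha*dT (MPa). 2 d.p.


sigma = E * alpha * dT
sigma = 205000 * 12.0e-6 * 13.3
sigma = 2.46 * 13.3
sigma = 32.72 MPa

32.72


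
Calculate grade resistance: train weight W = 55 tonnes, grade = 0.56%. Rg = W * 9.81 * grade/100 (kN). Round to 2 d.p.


Rg = W * 9.81 * grade / 100
Rg = 55 * 9.81 * 0.56 / 100
Rg = 539.55 * 0.0056
Rg = 3.02 kN

3.02


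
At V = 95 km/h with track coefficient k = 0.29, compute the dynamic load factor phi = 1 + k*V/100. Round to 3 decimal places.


phi = 1 + k * V / 100
phi = 1 + 0.29 * 95 / 100
phi = 1 + 0.2755
phi = 1.276

1.276


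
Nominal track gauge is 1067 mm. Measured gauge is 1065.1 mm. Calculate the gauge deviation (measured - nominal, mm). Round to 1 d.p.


Deviation = measured - nominal
Deviation = 1065.1 - 1067
Deviation = -1.9 mm

-1.9


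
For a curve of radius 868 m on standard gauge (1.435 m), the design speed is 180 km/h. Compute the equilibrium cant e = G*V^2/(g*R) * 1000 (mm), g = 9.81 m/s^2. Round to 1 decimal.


Convert speed: V = 180 / 3.6 = 50.0 m/s
Apply formula: e = 1.435 * 50.0^2 / (9.81 * 868)
e = 1.435 * 2500.0 / 8515.08
e = 0.421311 m = 421.3 mm

421.3


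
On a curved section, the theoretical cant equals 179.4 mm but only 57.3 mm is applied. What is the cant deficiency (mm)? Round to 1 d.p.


Cant deficiency = equilibrium cant - actual cant
CD = 179.4 - 57.3
CD = 122.1 mm

122.1


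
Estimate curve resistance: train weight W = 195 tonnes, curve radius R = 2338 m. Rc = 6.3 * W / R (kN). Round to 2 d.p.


Rc = 6.3 * W / R
Rc = 6.3 * 195 / 2338
Rc = 1228.5 / 2338
Rc = 0.53 kN

0.53


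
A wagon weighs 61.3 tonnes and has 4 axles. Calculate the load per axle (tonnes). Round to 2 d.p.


Load per axle = total weight / number of axles
Load = 61.3 / 4
Load = 15.33 tonnes

15.33


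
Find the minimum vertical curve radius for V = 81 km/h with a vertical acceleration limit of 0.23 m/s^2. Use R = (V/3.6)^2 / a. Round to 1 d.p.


Convert speed: V = 81 / 3.6 = 22.5 m/s
V^2 = 506.25 m^2/s^2
R_v = 506.25 / 0.23
R_v = 2201.1 m

2201.1


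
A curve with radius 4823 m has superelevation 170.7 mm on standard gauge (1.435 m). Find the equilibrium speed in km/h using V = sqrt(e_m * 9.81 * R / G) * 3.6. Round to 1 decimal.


Convert cant: e = 170.7 mm = 0.1707 m
V_ms = sqrt(0.1707 * 9.81 * 4823 / 1.435)
V_ms = sqrt(5628.178844) = 75.0212 m/s
V = 75.0212 * 3.6 = 270.1 km/h

270.1


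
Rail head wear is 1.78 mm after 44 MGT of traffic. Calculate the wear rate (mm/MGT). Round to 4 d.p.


Wear rate = total wear / cumulative tonnage
Rate = 1.78 / 44
Rate = 0.0405 mm/MGT

0.0405


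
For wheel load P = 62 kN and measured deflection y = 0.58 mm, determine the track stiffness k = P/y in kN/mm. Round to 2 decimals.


Track stiffness k = P / y
k = 62 / 0.58
k = 106.90 kN/mm

106.90


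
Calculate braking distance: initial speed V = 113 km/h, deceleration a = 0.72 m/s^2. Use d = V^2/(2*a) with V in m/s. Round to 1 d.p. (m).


Convert speed: V = 113 / 3.6 = 31.3889 m/s
V^2 = 985.2623
d = 985.2623 / (2 * 0.72)
d = 985.2623 / 1.44
d = 684.2 m

684.2


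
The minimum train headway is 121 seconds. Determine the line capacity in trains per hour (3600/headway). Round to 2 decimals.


Capacity = 3600 / headway
Capacity = 3600 / 121
Capacity = 29.75 trains/hour

29.75


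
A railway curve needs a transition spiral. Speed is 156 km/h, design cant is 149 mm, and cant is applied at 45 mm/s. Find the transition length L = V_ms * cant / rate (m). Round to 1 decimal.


Convert speed: V = 156 / 3.6 = 43.3333 m/s
L = 43.3333 * 149 / 45
L = 6456.6667 / 45
L = 143.5 m

143.5


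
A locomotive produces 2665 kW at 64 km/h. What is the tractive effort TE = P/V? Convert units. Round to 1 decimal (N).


Convert: P = 2665 kW = 2665000 W
V = 64 / 3.6 = 17.7778 m/s
TE = 2665000 / 17.7778
TE = 149906.3 N

149906.3


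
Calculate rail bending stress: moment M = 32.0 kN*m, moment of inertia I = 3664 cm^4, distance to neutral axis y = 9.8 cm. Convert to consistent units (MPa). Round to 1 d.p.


Convert units:
M = 32.0 kN*m = 32000000 N*mm
y = 9.8 cm = 98 mm
I = 3664 cm^4 = 36640000 mm^4
sigma = 32000000 * 98 / 36640000
sigma = 85.6 MPa

85.6
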